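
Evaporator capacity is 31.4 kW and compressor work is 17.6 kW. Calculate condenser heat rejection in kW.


Q_cond = Q_evap + W
Q_cond = 31.4 + 17.6
Q_cond = 49.0 kW

49.0


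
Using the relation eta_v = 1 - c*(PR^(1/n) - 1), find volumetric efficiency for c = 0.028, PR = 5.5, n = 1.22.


PR^(1/n) = 5.5^(1/1.22) = 4.04440523
eta_v = 1 - 0.028 * (4.04440523 - 1)
eta_v = 0.9148

0.9148


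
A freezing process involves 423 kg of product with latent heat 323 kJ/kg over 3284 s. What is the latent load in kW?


Q_lat = m * h_fg / t
Q_lat = 423 * 323 / 3284
Q_lat = 41.6 kW

41.6


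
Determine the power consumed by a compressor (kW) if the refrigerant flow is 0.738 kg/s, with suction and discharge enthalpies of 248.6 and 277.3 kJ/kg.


dh = 277.3 - 248.6 = 28.7 kJ/kg
W = m_dot * dh = 0.738 * 28.7 = 21.18 kW

21.18


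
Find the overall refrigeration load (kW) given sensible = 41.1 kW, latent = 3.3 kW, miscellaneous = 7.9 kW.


Q_total = Q_s + Q_l + Q_misc
Q_total = 41.1 + 3.3 + 7.9
Q_total = 52.3 kW

52.3


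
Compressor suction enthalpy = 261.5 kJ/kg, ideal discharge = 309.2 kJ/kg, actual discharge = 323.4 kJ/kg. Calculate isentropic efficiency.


dh_ideal = 309.2 - 261.5 = 47.7 kJ/kg
dh_actual = 323.4 - 261.5 = 61.9 kJ/kg
eta_s = dh_ideal / dh_actual = 47.7 / 61.9
eta_s = 0.7706

0.7706


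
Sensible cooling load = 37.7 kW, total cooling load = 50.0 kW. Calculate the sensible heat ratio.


SHR = Q_sensible / Q_total
SHR = 37.7 / 50.0
SHR = 0.754

0.754


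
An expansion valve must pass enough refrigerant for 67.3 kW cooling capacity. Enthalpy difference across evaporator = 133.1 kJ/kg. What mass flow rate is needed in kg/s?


m_dot = Q / dh
m_dot = 67.3 / 133.1
m_dot = 0.5056 kg/s

0.5056


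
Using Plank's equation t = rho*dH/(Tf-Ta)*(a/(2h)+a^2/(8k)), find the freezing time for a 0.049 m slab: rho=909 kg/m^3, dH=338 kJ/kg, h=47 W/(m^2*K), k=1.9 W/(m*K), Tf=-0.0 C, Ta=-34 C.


dT = -0.0 - (-34) = 34.0 K
term1 = a/(2h) = 0.049/(2*47) = 0.0005212765957
term2 = a^2/(8k) = 0.049^2/(8*1.9) = 0.0001579605263
t = rho*dH*1000/dT * (term1 + term2)
t = 909*338*1000/34.0 * (0.0005212765957 + 0.0001579605263)
t = 6138 s

6138


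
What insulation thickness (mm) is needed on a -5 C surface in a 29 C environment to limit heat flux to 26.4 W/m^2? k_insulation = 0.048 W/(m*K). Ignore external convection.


dT = 29 - (-5) = 34 K
thickness = k * dT / q_max * 1000
thickness = 0.048 * 34 / 26.4 * 1000
thickness = 61.8 mm

61.8


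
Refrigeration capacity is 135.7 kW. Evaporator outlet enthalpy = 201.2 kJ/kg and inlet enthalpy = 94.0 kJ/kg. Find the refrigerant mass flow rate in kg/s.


dh = 201.2 - 94.0 = 107.2 kJ/kg
m_dot = Q / dh = 135.7 / 107.2 = 1.2659 kg/s

1.2659


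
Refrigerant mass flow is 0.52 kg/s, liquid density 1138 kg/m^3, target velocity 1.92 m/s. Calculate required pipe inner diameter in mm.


A = m_dot / (rho * v) = 0.52 / (1138 * 1.92) = 0.0002379906268 m^2
d = sqrt(4*A/pi) * 1000
d = 17.4 mm

17.4


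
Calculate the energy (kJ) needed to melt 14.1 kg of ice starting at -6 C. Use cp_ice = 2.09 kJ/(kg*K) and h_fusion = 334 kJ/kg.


Sensible heat = cp * dT = 2.09 * 6 = 12.54 kJ/kg
Total per kg = 12.54 + 334 = 346.54 kJ/kg
Q = m * total = 14.1 * 346.54
Q = 4886.2 kJ

4886.2


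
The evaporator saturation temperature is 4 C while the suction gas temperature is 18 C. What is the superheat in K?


Superheat = T_suction - T_evap
Superheat = 18 - (4)
Superheat = 14 K

14


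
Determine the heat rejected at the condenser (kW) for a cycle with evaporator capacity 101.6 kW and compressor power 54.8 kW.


Q_cond = Q_evap + W
Q_cond = 101.6 + 54.8
Q_cond = 156.4 kW

156.4


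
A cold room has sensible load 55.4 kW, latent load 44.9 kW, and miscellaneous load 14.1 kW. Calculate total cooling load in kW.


Q_total = Q_s + Q_l + Q_misc
Q_total = 55.4 + 44.9 + 14.1
Q_total = 114.4 kW

114.4


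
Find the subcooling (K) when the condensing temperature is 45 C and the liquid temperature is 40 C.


Subcooling = T_cond - T_liquid
Subcooling = 45 - 40
Subcooling = 5 K

5


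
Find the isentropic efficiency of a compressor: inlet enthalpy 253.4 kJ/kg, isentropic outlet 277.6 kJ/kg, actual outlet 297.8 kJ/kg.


dh_ideal = 277.6 - 253.4 = 24.2 kJ/kg
dh_actual = 297.8 - 253.4 = 44.4 kJ/kg
eta_s = dh_ideal / dh_actual = 24.2 / 44.4
eta_s = 0.545

0.545


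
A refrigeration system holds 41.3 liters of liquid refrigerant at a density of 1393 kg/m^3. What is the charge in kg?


Charge = V * rho / 1000
Charge = 41.3 * 1393 / 1000
Charge = 57.53 kg

57.53


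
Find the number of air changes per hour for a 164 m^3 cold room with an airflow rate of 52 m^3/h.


ACH = flow / volume
ACH = 52 / 164
ACH = 0.317

0.317


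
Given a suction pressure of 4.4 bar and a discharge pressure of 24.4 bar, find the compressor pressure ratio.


PR = P_high / P_low
PR = 24.4 / 4.4
PR = 5.545

5.545


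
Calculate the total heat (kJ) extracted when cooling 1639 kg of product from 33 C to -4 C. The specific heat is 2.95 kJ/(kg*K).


dT = 33 - (-4) = 37 K
Q = m * cp * dT = 1639 * 2.95 * 37
Q = 178897 kJ

178897


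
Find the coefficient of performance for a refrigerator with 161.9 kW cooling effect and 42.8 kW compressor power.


COP = Q_evap / W
COP = 161.9 / 42.8
COP = 3.783

3.783


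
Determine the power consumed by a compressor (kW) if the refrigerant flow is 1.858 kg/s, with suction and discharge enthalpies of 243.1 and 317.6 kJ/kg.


dh = 317.6 - 243.1 = 74.5 kJ/kg
W = m_dot * dh = 1.858 * 74.5 = 138.42 kW

138.42


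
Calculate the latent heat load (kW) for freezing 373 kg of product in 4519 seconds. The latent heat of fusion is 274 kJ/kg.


Q_lat = m * h_fg / t
Q_lat = 373 * 274 / 4519
Q_lat = 22.62 kW

22.62


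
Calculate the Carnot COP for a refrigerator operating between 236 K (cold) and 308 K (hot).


dT = 308 - 236 = 72 K
COP_carnot = T_cold / dT = 236 / 72
COP_carnot = 3.278

3.278


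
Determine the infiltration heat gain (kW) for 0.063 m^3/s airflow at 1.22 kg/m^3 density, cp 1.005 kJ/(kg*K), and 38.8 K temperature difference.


Q = V_dot * rho * cp * dT
Q = 0.063 * 1.22 * 1.005 * 38.8
Q = 2.997 kW

2.997


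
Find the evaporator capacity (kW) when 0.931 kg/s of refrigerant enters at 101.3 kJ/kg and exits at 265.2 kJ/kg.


dh = 265.2 - 101.3 = 163.9 kJ/kg
Q_evap = m_dot * dh = 0.931 * 163.9
Q_evap = 152.59 kW

152.59


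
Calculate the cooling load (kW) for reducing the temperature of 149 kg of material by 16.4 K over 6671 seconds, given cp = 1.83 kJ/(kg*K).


Q = m * cp * dT / t
Q = 149 * 1.83 * 16.4 / 6671
Q = 0.67 kW

0.67


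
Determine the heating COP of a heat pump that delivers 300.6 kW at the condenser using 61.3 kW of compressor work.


COP_hp = Q_cond / W
COP_hp = 300.6 / 61.3
COP_hp = 4.904

4.904


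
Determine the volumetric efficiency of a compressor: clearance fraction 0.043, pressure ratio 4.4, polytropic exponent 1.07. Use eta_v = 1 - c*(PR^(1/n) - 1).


PR^(1/n) = 4.4^(1/1.07) = 3.99353635
eta_v = 1 - 0.043 * (3.99353635 - 1)
eta_v = 0.8713

0.8713


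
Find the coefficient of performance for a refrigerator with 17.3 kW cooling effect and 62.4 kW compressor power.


COP = Q_evap / W
COP = 17.3 / 62.4
COP = 0.277

0.277


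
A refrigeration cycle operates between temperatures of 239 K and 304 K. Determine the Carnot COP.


dT = 304 - 239 = 65 K
COP_carnot = T_cold / dT = 239 / 65
COP_carnot = 3.677

3.677


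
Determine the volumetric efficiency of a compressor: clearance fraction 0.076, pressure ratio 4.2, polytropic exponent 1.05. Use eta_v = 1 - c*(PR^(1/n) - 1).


PR^(1/n) = 4.2^(1/1.05) = 3.92257045
eta_v = 1 - 0.076 * (3.92257045 - 1)
eta_v = 0.7779

0.7779


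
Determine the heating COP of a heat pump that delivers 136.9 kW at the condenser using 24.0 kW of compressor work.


COP_hp = Q_cond / W
COP_hp = 136.9 / 24.0
COP_hp = 5.704

5.704


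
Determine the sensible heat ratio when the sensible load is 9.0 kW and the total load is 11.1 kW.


SHR = Q_sensible / Q_total
SHR = 9.0 / 11.1
SHR = 0.811

0.811


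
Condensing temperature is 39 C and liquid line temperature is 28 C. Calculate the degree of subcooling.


Subcooling = T_cond - T_liquid
Subcooling = 39 - 28
Subcooling = 11 K

11


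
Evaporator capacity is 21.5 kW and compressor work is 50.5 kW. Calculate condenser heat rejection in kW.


Q_cond = Q_evap + W
Q_cond = 21.5 + 50.5
Q_cond = 72.0 kW

72.0


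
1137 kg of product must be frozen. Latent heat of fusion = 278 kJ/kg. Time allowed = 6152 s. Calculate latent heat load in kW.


Q_lat = m * h_fg / t
Q_lat = 1137 * 278 / 6152
Q_lat = 51.38 kW

51.38


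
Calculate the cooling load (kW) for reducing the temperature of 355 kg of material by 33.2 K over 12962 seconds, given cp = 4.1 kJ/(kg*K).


Q = m * cp * dT / t
Q = 355 * 4.1 * 33.2 / 12962
Q = 3.728 kW

3.728


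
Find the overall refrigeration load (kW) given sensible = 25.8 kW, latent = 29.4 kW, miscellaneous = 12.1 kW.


Q_total = Q_s + Q_l + Q_misc
Q_total = 25.8 + 29.4 + 12.1
Q_total = 67.3 kW

67.3


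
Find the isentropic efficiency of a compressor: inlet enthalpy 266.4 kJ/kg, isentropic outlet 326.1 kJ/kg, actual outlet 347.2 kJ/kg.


dh_ideal = 326.1 - 266.4 = 59.7 kJ/kg
dh_actual = 347.2 - 266.4 = 80.8 kJ/kg
eta_s = dh_ideal / dh_actual = 59.7 / 80.8
eta_s = 0.7389

0.7389


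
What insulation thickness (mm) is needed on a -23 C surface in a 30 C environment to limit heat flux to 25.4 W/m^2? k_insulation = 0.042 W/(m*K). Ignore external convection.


dT = 30 - (-23) = 53 K
thickness = k * dT / q_max * 1000
thickness = 0.042 * 53 / 25.4 * 1000
thickness = 87.6 mm

87.6


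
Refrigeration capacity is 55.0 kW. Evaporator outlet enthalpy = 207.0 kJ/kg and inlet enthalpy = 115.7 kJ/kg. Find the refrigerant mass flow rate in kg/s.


dh = 207.0 - 115.7 = 91.3 kJ/kg
m_dot = Q / dh = 55.0 / 91.3 = 0.6024 kg/s

0.6024


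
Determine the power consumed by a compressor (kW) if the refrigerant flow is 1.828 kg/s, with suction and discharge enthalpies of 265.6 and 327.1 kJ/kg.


dh = 327.1 - 265.6 = 61.5 kJ/kg
W = m_dot * dh = 1.828 * 61.5 = 112.42 kW

112.42


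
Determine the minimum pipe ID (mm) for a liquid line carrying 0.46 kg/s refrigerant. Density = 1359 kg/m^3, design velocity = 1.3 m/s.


A = m_dot / (rho * v) = 0.46 / (1359 * 1.3) = 0.0002603724458 m^2
d = sqrt(4*A/pi) * 1000
d = 18.2 mm

18.2


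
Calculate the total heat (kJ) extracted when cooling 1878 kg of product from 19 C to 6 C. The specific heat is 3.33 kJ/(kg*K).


dT = 19 - (6) = 13 K
Q = m * cp * dT = 1878 * 3.33 * 13
Q = 81299 kJ

81299


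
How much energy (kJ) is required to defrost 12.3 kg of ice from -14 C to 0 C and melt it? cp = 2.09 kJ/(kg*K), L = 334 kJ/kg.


Sensible heat = cp * dT = 2.09 * 14 = 29.26 kJ/kg
Total per kg = 29.26 + 334 = 363.26 kJ/kg
Q = m * total = 12.3 * 363.26
Q = 4468.1 kJ

4468.1


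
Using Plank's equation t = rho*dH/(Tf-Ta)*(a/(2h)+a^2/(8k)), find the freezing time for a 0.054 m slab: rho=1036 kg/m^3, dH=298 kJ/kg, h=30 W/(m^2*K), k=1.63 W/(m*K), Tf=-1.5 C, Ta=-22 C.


dT = -1.5 - (-22) = 20.5 K
term1 = a/(2h) = 0.054/(2*30) = 0.0009
term2 = a^2/(8k) = 0.054^2/(8*1.63) = 0.0002236196319
t = rho*dH*1000/dT * (term1 + term2)
t = 1036*298*1000/20.5 * (0.0009 + 0.0002236196319)
t = 16922 s

16922


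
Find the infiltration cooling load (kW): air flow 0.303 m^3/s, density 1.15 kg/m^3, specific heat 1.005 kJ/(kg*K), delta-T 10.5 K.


Q = V_dot * rho * cp * dT
Q = 0.303 * 1.15 * 1.005 * 10.5
Q = 3.677 kW

3.677


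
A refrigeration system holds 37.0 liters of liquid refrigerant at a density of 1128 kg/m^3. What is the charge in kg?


Charge = V * rho / 1000
Charge = 37.0 * 1128 / 1000
Charge = 41.74 kg

41.74


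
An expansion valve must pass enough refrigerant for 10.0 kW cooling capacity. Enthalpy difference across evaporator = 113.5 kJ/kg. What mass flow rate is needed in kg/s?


m_dot = Q / dh
m_dot = 10.0 / 113.5
m_dot = 0.0881 kg/s

0.0881


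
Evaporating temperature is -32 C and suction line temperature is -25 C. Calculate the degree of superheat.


Superheat = T_suction - T_evap
Superheat = -25 - (-32)
Superheat = 7 K

7


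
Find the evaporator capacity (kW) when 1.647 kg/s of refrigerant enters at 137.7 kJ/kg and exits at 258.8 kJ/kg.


dh = 258.8 - 137.7 = 121.1 kJ/kg
Q_evap = m_dot * dh = 1.647 * 121.1
Q_evap = 199.45 kW

199.45


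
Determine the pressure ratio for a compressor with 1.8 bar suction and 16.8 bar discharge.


PR = P_high / P_low
PR = 16.8 / 1.8
PR = 9.333

9.333


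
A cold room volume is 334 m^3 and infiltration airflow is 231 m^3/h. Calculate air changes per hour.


ACH = flow / volume
ACH = 231 / 334
ACH = 0.692

0.692


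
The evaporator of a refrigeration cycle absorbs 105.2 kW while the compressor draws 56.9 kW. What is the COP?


COP = Q_evap / W
COP = 105.2 / 56.9
COP = 1.849

1.849


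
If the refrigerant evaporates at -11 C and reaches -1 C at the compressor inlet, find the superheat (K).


Superheat = T_suction - T_evap
Superheat = -1 - (-11)
Superheat = 10 K

10


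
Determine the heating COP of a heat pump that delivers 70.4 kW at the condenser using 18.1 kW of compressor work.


COP_hp = Q_cond / W
COP_hp = 70.4 / 18.1
COP_hp = 3.89

3.89


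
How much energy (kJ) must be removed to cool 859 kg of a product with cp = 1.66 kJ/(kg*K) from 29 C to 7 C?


dT = 29 - (7) = 22 K
Q = m * cp * dT = 859 * 1.66 * 22
Q = 31371 kJ

31371


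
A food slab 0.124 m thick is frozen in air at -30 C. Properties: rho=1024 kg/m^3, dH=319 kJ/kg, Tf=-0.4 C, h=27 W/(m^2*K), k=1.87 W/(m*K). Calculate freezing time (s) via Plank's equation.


dT = -0.4 - (-30) = 29.6 K
term1 = a/(2h) = 0.124/(2*27) = 0.002296296296
term2 = a^2/(8k) = 0.124^2/(8*1.87) = 0.001027807487
t = rho*dH*1000/dT * (term1 + term2)
t = 1024*319*1000/29.6 * (0.002296296296 + 0.001027807487)
t = 36684 s

36684


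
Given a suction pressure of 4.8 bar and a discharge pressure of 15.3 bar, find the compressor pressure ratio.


PR = P_high / P_low
PR = 15.3 / 4.8
PR = 3.188

3.188


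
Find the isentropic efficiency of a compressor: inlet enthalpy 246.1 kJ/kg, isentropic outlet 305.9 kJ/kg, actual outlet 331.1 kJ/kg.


dh_ideal = 305.9 - 246.1 = 59.8 kJ/kg
dh_actual = 331.1 - 246.1 = 85.0 kJ/kg
eta_s = dh_ideal / dh_actual = 59.8 / 85.0
eta_s = 0.7035

0.7035


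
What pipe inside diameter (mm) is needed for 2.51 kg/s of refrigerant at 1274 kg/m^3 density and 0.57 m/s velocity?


A = m_dot / (rho * v) = 2.51 / (1274 * 0.57) = 0.003456443306 m^2
d = sqrt(4*A/pi) * 1000
d = 66.3 mm

66.3


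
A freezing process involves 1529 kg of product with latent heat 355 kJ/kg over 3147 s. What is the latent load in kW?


Q_lat = m * h_fg / t
Q_lat = 1529 * 355 / 3147
Q_lat = 172.48 kW

172.48


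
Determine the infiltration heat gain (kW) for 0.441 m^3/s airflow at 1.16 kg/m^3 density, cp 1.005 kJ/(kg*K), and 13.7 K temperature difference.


Q = V_dot * rho * cp * dT
Q = 0.441 * 1.16 * 1.005 * 13.7
Q = 7.043 kW

7.043


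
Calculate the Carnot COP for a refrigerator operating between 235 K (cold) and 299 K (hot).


dT = 299 - 235 = 64 K
COP_carnot = T_cold / dT = 235 / 64
COP_carnot = 3.672

3.672


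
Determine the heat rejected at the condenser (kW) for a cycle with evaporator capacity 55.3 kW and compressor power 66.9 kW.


Q_cond = Q_evap + W
Q_cond = 55.3 + 66.9
Q_cond = 122.2 kW

122.2


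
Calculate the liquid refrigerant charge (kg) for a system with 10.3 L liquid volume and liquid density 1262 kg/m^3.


Charge = V * rho / 1000
Charge = 10.3 * 1262 / 1000
Charge = 13.0 kg

13.0


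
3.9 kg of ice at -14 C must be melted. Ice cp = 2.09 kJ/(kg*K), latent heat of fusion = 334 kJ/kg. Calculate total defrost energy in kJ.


Sensible heat = cp * dT = 2.09 * 14 = 29.26 kJ/kg
Total per kg = 29.26 + 334 = 363.26 kJ/kg
Q = m * total = 3.9 * 363.26
Q = 1416.7 kJ

1416.7


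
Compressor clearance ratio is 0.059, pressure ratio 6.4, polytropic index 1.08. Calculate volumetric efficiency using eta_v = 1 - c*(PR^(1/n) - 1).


PR^(1/n) = 6.4^(1/1.08) = 5.57780001
eta_v = 1 - 0.059 * (5.57780001 - 1)
eta_v = 0.7299

0.7299


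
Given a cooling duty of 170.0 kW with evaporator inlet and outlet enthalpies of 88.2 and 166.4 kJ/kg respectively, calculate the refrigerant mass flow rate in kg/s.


dh = 166.4 - 88.2 = 78.2 kJ/kg
m_dot = Q / dh = 170.0 / 78.2 = 2.1739 kg/s

2.1739


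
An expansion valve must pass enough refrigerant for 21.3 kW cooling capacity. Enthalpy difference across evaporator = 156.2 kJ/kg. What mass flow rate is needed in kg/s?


m_dot = Q / dh
m_dot = 21.3 / 156.2
m_dot = 0.1364 kg/s

0.1364


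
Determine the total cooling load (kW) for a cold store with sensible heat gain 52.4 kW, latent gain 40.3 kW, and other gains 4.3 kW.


Q_total = Q_s + Q_l + Q_misc
Q_total = 52.4 + 40.3 + 4.3
Q_total = 97.0 kW

97.0


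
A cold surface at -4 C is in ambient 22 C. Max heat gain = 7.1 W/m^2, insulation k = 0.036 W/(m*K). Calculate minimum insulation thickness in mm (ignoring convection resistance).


dT = 22 - (-4) = 26 K
thickness = k * dT / q_max * 1000
thickness = 0.036 * 26 / 7.1 * 1000
thickness = 131.8 mm

131.8


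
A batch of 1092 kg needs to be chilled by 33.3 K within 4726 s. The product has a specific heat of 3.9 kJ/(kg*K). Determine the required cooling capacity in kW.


Q = m * cp * dT / t
Q = 1092 * 3.9 * 33.3 / 4726
Q = 30.008 kW

30.008


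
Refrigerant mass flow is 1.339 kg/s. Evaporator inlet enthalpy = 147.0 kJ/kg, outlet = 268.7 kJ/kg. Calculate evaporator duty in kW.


dh = 268.7 - 147.0 = 121.7 kJ/kg
Q_evap = m_dot * dh = 1.339 * 121.7
Q_evap = 162.96 kW

162.96


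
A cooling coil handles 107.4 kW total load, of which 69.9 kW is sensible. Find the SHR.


SHR = Q_sensible / Q_total
SHR = 69.9 / 107.4
SHR = 0.651

0.651


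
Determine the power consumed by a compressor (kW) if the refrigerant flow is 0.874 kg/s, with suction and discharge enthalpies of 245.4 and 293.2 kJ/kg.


dh = 293.2 - 245.4 = 47.8 kJ/kg
W = m_dot * dh = 0.874 * 47.8 = 41.78 kW

41.78


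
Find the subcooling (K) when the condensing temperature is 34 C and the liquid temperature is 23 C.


Subcooling = T_cond - T_liquid
Subcooling = 34 - 23
Subcooling = 11 K

11


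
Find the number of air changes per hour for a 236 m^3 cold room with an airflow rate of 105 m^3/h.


ACH = flow / volume
ACH = 105 / 236
ACH = 0.445

0.445


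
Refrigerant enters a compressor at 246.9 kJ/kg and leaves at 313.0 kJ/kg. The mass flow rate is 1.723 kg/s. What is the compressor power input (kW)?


dh = 313.0 - 246.9 = 66.1 kJ/kg
W = m_dot * dh = 1.723 * 66.1 = 113.89 kW

113.89


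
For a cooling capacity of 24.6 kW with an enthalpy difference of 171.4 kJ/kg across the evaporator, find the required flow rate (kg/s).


m_dot = Q / dh
m_dot = 24.6 / 171.4
m_dot = 0.1435 kg/s

0.1435


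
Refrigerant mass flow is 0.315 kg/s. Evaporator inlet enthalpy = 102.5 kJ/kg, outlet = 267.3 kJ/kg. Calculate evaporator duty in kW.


dh = 267.3 - 102.5 = 164.8 kJ/kg
Q_evap = m_dot * dh = 0.315 * 164.8
Q_evap = 51.91 kW

51.91


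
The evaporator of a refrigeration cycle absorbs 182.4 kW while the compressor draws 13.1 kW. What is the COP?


COP = Q_evap / W
COP = 182.4 / 13.1
COP = 13.924

13.924


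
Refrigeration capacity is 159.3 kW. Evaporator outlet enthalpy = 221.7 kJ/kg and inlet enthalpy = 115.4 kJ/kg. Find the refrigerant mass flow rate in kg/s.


dh = 221.7 - 115.4 = 106.3 kJ/kg
m_dot = Q / dh = 159.3 / 106.3 = 1.4986 kg/s

1.4986


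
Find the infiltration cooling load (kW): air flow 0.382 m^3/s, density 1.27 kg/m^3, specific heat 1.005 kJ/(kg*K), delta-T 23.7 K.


Q = V_dot * rho * cp * dT
Q = 0.382 * 1.27 * 1.005 * 23.7
Q = 11.555 kW

11.555


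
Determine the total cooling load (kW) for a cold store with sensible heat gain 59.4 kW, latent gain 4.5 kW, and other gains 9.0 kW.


Q_total = Q_s + Q_l + Q_misc
Q_total = 59.4 + 4.5 + 9.0
Q_total = 72.9 kW

72.9


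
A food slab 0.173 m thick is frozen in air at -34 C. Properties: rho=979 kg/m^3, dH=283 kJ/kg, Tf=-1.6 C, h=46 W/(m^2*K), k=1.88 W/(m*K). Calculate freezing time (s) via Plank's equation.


dT = -1.6 - (-34) = 32.4 K
term1 = a/(2h) = 0.173/(2*46) = 0.001880434783
term2 = a^2/(8k) = 0.173^2/(8*1.88) = 0.001989960106
t = rho*dH*1000/dT * (term1 + term2)
t = 979*283*1000/32.4 * (0.001880434783 + 0.001989960106)
t = 33096 s

33096


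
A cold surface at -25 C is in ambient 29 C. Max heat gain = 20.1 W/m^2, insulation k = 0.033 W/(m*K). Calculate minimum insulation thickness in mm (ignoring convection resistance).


dT = 29 - (-25) = 54 K
thickness = k * dT / q_max * 1000
thickness = 0.033 * 54 / 20.1 * 1000
thickness = 88.7 mm

88.7


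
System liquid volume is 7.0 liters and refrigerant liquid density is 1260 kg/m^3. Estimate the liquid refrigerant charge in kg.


Charge = V * rho / 1000
Charge = 7.0 * 1260 / 1000
Charge = 8.82 kg

8.82


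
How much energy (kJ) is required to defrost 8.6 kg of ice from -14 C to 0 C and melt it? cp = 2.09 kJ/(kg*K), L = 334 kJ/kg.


Sensible heat = cp * dT = 2.09 * 14 = 29.26 kJ/kg
Total per kg = 29.26 + 334 = 363.26 kJ/kg
Q = m * total = 8.6 * 363.26
Q = 3124.0 kJ

3124.0


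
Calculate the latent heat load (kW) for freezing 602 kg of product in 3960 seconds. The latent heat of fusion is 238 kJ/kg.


Q_lat = m * h_fg / t
Q_lat = 602 * 238 / 3960
Q_lat = 36.18 kW

36.18


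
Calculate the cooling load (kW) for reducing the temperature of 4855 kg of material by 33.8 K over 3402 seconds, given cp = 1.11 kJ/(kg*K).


Q = m * cp * dT / t
Q = 4855 * 1.11 * 33.8 / 3402
Q = 53.542 kW

53.542


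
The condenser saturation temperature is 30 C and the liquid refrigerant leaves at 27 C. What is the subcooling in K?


Subcooling = T_cond - T_liquid
Subcooling = 30 - 27
Subcooling = 3 K

3


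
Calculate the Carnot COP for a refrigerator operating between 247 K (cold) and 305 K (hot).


dT = 305 - 247 = 58 K
COP_carnot = T_cold / dT = 247 / 58
COP_carnot = 4.259

4.259


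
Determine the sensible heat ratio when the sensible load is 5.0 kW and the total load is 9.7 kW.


SHR = Q_sensible / Q_total
SHR = 5.0 / 9.7
SHR = 0.515

0.515


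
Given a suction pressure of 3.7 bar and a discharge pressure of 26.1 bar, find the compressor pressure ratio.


PR = P_high / P_low
PR = 26.1 / 3.7
PR = 7.054

7.054


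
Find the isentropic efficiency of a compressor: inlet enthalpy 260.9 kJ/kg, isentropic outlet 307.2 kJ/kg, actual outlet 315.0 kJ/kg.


dh_ideal = 307.2 - 260.9 = 46.3 kJ/kg
dh_actual = 315.0 - 260.9 = 54.1 kJ/kg
eta_s = dh_ideal / dh_actual = 46.3 / 54.1
eta_s = 0.8558

0.8558


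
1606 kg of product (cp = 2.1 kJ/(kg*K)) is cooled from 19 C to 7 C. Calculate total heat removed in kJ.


dT = 19 - (7) = 12 K
Q = m * cp * dT = 1606 * 2.1 * 12
Q = 40471 kJ

40471


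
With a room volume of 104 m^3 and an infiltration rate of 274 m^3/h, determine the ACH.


ACH = flow / volume
ACH = 274 / 104
ACH = 2.635

2.635


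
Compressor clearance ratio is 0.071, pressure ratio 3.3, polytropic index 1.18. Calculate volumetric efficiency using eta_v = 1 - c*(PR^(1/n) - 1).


PR^(1/n) = 3.3^(1/1.18) = 2.75054398
eta_v = 1 - 0.071 * (2.75054398 - 1)
eta_v = 0.8757

0.8757


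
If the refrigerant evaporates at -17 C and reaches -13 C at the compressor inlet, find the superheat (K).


Superheat = T_suction - T_evap
Superheat = -13 - (-17)
Superheat = 4 K

4


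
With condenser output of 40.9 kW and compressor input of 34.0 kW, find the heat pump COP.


COP_hp = Q_cond / W
COP_hp = 40.9 / 34.0
COP_hp = 1.203

1.203


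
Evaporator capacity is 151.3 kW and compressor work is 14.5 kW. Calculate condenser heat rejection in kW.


Q_cond = Q_evap + W
Q_cond = 151.3 + 14.5
Q_cond = 165.8 kW

165.8


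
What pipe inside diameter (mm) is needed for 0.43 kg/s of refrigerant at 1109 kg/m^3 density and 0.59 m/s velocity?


A = m_dot / (rho * v) = 0.43 / (1109 * 0.59) = 0.000657180847 m^2
d = sqrt(4*A/pi) * 1000
d = 28.9 mm

28.9


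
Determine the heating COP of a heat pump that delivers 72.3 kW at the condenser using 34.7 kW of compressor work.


COP_hp = Q_cond / W
COP_hp = 72.3 / 34.7
COP_hp = 2.084

2.084


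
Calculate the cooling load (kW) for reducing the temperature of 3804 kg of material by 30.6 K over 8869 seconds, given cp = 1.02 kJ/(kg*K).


Q = m * cp * dT / t
Q = 3804 * 1.02 * 30.6 / 8869
Q = 13.387 kW

13.387


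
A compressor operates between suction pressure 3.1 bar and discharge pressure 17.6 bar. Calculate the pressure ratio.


PR = P_high / P_low
PR = 17.6 / 3.1
PR = 5.677

5.677


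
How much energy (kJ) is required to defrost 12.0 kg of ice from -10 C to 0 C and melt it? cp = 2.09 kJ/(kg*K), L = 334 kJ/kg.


Sensible heat = cp * dT = 2.09 * 10 = 20.9 kJ/kg
Total per kg = 20.9 + 334 = 354.9 kJ/kg
Q = m * total = 12.0 * 354.9
Q = 4258.8 kJ

4258.8


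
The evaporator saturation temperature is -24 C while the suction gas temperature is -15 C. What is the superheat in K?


Superheat = T_suction - T_evap
Superheat = -15 - (-24)
Superheat = 9 K

9


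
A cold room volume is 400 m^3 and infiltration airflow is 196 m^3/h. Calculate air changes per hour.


ACH = flow / volume
ACH = 196 / 400
ACH = 0.49

0.49


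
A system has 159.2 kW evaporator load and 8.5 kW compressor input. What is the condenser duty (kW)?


Q_cond = Q_evap + W
Q_cond = 159.2 + 8.5
Q_cond = 167.7 kW

167.7


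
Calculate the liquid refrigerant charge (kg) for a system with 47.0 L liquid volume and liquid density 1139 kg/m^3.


Charge = V * rho / 1000
Charge = 47.0 * 1139 / 1000
Charge = 53.53 kg

53.53


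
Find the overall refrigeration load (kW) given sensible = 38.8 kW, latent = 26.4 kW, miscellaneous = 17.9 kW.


Q_total = Q_s + Q_l + Q_misc
Q_total = 38.8 + 26.4 + 17.9
Q_total = 83.1 kW

83.1


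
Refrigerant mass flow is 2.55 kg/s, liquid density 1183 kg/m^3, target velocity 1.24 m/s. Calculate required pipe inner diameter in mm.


A = m_dot / (rho * v) = 2.55 / (1183 * 1.24) = 0.001738336106 m^2
d = sqrt(4*A/pi) * 1000
d = 47.0 mm

47.0


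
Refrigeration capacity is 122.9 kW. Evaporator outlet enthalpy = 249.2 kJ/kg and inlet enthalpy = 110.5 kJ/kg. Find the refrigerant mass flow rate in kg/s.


dh = 249.2 - 110.5 = 138.7 kJ/kg
m_dot = Q / dh = 122.9 / 138.7 = 0.8861 kg/s

0.8861


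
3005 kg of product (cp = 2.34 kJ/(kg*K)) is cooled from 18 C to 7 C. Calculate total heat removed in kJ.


dT = 18 - (7) = 11 K
Q = m * cp * dT = 3005 * 2.34 * 11
Q = 77349 kJ

77349


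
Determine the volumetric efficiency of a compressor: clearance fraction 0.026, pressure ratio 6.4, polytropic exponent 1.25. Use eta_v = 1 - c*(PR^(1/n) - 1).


PR^(1/n) = 6.4^(1/1.25) = 4.41513492
eta_v = 1 - 0.026 * (4.41513492 - 1)
eta_v = 0.9112

0.9112


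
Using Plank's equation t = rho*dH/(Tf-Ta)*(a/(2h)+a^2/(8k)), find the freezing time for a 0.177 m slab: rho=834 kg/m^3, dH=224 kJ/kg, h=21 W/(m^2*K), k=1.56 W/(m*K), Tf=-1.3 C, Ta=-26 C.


dT = -1.3 - (-26) = 24.7 K
term1 = a/(2h) = 0.177/(2*21) = 0.004214285714
term2 = a^2/(8k) = 0.177^2/(8*1.56) = 0.002510336538
t = rho*dH*1000/dT * (term1 + term2)
t = 834*224*1000/24.7 * (0.004214285714 + 0.002510336538)
t = 50861 s

50861


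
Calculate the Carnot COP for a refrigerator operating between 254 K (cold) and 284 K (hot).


dT = 284 - 254 = 30 K
COP_carnot = T_cold / dT = 254 / 30
COP_carnot = 8.467

8.467


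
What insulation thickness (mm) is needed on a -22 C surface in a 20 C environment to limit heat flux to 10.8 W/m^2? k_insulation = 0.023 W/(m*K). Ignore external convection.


dT = 20 - (-22) = 42 K
thickness = k * dT / q_max * 1000
thickness = 0.023 * 42 / 10.8 * 1000
thickness = 89.4 mm

89.4


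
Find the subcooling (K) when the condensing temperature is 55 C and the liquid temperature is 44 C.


Subcooling = T_cond - T_liquid
Subcooling = 55 - 44
Subcooling = 11 K

11


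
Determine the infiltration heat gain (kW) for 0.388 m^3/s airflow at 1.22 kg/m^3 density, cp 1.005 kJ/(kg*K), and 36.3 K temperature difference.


Q = V_dot * rho * cp * dT
Q = 0.388 * 1.22 * 1.005 * 36.3
Q = 17.269 kW

17.269


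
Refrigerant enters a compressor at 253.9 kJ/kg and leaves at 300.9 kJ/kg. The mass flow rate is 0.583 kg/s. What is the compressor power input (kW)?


dh = 300.9 - 253.9 = 47.0 kJ/kg
W = m_dot * dh = 0.583 * 47.0 = 27.4 kW

27.4


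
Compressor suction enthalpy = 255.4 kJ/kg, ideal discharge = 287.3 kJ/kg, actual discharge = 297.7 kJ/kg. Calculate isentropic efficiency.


dh_ideal = 287.3 - 255.4 = 31.9 kJ/kg
dh_actual = 297.7 - 255.4 = 42.3 kJ/kg
eta_s = dh_ideal / dh_actual = 31.9 / 42.3
eta_s = 0.7541

0.7541


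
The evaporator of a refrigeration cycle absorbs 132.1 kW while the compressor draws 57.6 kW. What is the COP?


COP = Q_evap / W
COP = 132.1 / 57.6
COP = 2.293

2.293


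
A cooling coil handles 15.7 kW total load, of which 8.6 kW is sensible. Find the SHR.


SHR = Q_sensible / Q_total
SHR = 8.6 / 15.7
SHR = 0.548

0.548


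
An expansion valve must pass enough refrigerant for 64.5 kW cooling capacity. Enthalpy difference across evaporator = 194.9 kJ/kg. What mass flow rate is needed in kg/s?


m_dot = Q / dh
m_dot = 64.5 / 194.9
m_dot = 0.3309 kg/s

0.3309


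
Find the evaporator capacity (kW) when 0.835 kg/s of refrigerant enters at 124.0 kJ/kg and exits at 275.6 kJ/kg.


dh = 275.6 - 124.0 = 151.6 kJ/kg
Q_evap = m_dot * dh = 0.835 * 151.6
Q_evap = 126.59 kW

126.59


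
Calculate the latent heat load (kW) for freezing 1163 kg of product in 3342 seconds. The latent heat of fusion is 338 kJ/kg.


Q_lat = m * h_fg / t
Q_lat = 1163 * 338 / 3342
Q_lat = 117.62 kW

117.62


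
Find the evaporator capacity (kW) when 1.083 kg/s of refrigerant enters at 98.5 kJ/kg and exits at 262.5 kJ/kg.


dh = 262.5 - 98.5 = 164.0 kJ/kg
Q_evap = m_dot * dh = 1.083 * 164.0
Q_evap = 177.61 kW

177.61


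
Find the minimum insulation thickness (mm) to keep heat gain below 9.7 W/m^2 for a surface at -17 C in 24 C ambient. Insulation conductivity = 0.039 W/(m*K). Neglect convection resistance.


dT = 24 - (-17) = 41 K
thickness = k * dT / q_max * 1000
thickness = 0.039 * 41 / 9.7 * 1000
thickness = 164.8 mm

164.8


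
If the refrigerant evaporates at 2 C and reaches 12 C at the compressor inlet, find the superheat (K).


Superheat = T_suction - T_evap
Superheat = 12 - (2)
Superheat = 10 K

10


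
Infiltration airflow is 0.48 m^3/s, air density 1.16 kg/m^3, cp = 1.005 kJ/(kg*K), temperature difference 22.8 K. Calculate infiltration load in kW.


Q = V_dot * rho * cp * dT
Q = 0.48 * 1.16 * 1.005 * 22.8
Q = 12.759 kW

12.759


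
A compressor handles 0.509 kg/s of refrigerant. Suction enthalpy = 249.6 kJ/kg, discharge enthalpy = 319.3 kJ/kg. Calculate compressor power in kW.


dh = 319.3 - 249.6 = 69.7 kJ/kg
W = m_dot * dh = 0.509 * 69.7 = 35.48 kW

35.48


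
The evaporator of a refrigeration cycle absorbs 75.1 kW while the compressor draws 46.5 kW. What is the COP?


COP = Q_evap / W
COP = 75.1 / 46.5
COP = 1.615

1.615


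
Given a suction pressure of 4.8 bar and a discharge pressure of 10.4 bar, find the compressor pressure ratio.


PR = P_high / P_low
PR = 10.4 / 4.8
PR = 2.167

2.167


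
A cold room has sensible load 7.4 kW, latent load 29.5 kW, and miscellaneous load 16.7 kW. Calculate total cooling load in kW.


Q_total = Q_s + Q_l + Q_misc
Q_total = 7.4 + 29.5 + 16.7
Q_total = 53.6 kW

53.6


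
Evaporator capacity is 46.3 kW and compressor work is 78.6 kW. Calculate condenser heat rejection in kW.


Q_cond = Q_evap + W
Q_cond = 46.3 + 78.6
Q_cond = 124.9 kW

124.9


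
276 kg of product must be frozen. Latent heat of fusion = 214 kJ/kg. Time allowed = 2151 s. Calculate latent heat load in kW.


Q_lat = m * h_fg / t
Q_lat = 276 * 214 / 2151
Q_lat = 27.46 kW

27.46


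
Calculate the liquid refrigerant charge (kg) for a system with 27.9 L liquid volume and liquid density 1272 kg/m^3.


Charge = V * rho / 1000
Charge = 27.9 * 1272 / 1000
Charge = 35.49 kg

35.49


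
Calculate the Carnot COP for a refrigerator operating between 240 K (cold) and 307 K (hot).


dT = 307 - 240 = 67 K
COP_carnot = T_cold / dT = 240 / 67
COP_carnot = 3.582

3.582


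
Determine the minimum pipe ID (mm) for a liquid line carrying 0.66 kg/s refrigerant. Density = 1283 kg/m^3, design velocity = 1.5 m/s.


A = m_dot / (rho * v) = 0.66 / (1283 * 1.5) = 0.0003429462198 m^2
d = sqrt(4*A/pi) * 1000
d = 20.9 mm

20.9


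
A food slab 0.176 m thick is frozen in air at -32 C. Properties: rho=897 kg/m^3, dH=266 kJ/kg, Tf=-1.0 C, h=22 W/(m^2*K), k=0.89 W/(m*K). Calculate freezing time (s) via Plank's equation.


dT = -1.0 - (-32) = 31.0 K
term1 = a/(2h) = 0.176/(2*22) = 0.004
term2 = a^2/(8k) = 0.176^2/(8*0.89) = 0.004350561798
t = rho*dH*1000/dT * (term1 + term2)
t = 897*266*1000/31.0 * (0.004 + 0.004350561798)
t = 64273 s

64273


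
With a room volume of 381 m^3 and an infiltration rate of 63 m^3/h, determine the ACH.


ACH = flow / volume
ACH = 63 / 381
ACH = 0.165

0.165


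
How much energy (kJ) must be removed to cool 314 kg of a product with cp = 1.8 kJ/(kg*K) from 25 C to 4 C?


dT = 25 - (4) = 21 K
Q = m * cp * dT = 314 * 1.8 * 21
Q = 11869 kJ

11869


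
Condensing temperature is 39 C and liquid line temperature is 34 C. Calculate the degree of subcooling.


Subcooling = T_cond - T_liquid
Subcooling = 39 - 34
Subcooling = 5 K

5


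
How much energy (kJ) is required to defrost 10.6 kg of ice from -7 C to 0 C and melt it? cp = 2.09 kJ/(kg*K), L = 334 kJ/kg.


Sensible heat = cp * dT = 2.09 * 7 = 14.63 kJ/kg
Total per kg = 14.63 + 334 = 348.63 kJ/kg
Q = m * total = 10.6 * 348.63
Q = 3695.5 kJ

3695.5


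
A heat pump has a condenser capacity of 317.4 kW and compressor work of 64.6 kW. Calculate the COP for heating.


COP_hp = Q_cond / W
COP_hp = 317.4 / 64.6
COP_hp = 4.913

4.913


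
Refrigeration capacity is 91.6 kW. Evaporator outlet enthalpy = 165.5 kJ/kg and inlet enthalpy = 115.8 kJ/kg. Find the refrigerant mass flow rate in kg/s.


dh = 165.5 - 115.8 = 49.7 kJ/kg
m_dot = Q / dh = 91.6 / 49.7 = 1.8431 kg/s

1.8431


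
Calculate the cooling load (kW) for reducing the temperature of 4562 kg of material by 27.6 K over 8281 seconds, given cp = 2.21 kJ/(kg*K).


Q = m * cp * dT / t
Q = 4562 * 2.21 * 27.6 / 8281
Q = 33.603 kW

33.603


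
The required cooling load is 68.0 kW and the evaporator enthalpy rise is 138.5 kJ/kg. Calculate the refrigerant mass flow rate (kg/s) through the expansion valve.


m_dot = Q / dh
m_dot = 68.0 / 138.5
m_dot = 0.491 kg/s

0.491


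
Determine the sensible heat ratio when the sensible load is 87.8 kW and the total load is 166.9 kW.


SHR = Q_sensible / Q_total
SHR = 87.8 / 166.9
SHR = 0.526

0.526


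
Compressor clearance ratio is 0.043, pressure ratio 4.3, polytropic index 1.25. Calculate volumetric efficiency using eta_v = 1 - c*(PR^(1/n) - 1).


PR^(1/n) = 4.3^(1/1.25) = 3.21199429
eta_v = 1 - 0.043 * (3.21199429 - 1)
eta_v = 0.9049

0.9049


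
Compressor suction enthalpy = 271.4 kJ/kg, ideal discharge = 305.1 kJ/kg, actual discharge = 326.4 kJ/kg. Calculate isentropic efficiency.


dh_ideal = 305.1 - 271.4 = 33.7 kJ/kg
dh_actual = 326.4 - 271.4 = 55.0 kJ/kg
eta_s = dh_ideal / dh_actual = 33.7 / 55.0
eta_s = 0.6127

0.6127


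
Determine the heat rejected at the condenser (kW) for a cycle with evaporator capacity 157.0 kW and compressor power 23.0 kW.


Q_cond = Q_evap + W
Q_cond = 157.0 + 23.0
Q_cond = 180.0 kW

180.0


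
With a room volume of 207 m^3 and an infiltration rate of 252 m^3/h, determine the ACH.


ACH = flow / volume
ACH = 252 / 207
ACH = 1.217

1.217


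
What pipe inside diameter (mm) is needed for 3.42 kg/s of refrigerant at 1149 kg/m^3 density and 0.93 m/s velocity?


A = m_dot / (rho * v) = 3.42 / (1149 * 0.93) = 0.003200539038 m^2
d = sqrt(4*A/pi) * 1000
d = 63.8 mm

63.8


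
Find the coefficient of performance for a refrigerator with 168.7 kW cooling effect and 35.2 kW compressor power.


COP = Q_evap / W
COP = 168.7 / 35.2
COP = 4.793

4.793


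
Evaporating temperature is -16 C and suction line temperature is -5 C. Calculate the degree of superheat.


Superheat = T_suction - T_evap
Superheat = -5 - (-16)
Superheat = 11 K

11


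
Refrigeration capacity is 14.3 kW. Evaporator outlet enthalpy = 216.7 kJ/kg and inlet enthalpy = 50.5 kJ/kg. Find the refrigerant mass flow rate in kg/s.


dh = 216.7 - 50.5 = 166.2 kJ/kg
m_dot = Q / dh = 14.3 / 166.2 = 0.086 kg/s

0.086


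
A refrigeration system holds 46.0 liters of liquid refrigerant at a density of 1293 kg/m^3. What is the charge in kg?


Charge = V * rho / 1000
Charge = 46.0 * 1293 / 1000
Charge = 59.48 kg

59.48


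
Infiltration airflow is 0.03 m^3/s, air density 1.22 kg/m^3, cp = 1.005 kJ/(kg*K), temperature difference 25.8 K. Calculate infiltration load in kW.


Q = V_dot * rho * cp * dT
Q = 0.03 * 1.22 * 1.005 * 25.8
Q = 0.949 kW

0.949


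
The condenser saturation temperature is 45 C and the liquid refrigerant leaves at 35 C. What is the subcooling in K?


Subcooling = T_cond - T_liquid
Subcooling = 45 - 35
Subcooling = 10 K

10


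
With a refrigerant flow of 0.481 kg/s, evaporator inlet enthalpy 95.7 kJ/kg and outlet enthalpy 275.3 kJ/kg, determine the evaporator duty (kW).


dh = 275.3 - 95.7 = 179.6 kJ/kg
Q_evap = m_dot * dh = 0.481 * 179.6
Q_evap = 86.39 kW

86.39


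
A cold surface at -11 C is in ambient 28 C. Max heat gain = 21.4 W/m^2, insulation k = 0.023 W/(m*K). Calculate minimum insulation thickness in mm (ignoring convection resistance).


dT = 28 - (-11) = 39 K
thickness = k * dT / q_max * 1000
thickness = 0.023 * 39 / 21.4 * 1000
thickness = 41.9 mm

41.9


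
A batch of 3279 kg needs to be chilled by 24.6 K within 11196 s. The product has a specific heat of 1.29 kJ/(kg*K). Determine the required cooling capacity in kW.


Q = m * cp * dT / t
Q = 3279 * 1.29 * 24.6 / 11196
Q = 9.294 kW

9.294


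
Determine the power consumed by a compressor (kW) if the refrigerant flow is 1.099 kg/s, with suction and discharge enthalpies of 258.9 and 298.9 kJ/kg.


dh = 298.9 - 258.9 = 40.0 kJ/kg
W = m_dot * dh = 1.099 * 40.0 = 43.96 kW

43.96


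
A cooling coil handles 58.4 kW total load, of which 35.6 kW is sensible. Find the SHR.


SHR = Q_sensible / Q_total
SHR = 35.6 / 58.4
SHR = 0.61

0.61


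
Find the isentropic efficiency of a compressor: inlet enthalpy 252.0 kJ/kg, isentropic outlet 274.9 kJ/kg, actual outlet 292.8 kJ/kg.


dh_ideal = 274.9 - 252.0 = 22.9 kJ/kg
dh_actual = 292.8 - 252.0 = 40.8 kJ/kg
eta_s = dh_ideal / dh_actual = 22.9 / 40.8
eta_s = 0.5613

0.5613


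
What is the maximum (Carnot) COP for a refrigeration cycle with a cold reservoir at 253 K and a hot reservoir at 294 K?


dT = 294 - 253 = 41 K
COP_carnot = T_cold / dT = 253 / 41
COP_carnot = 6.171

6.171


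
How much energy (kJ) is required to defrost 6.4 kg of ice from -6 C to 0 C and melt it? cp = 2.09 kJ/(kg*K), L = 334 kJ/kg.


Sensible heat = cp * dT = 2.09 * 6 = 12.54 kJ/kg
Total per kg = 12.54 + 334 = 346.54 kJ/kg
Q = m * total = 6.4 * 346.54
Q = 2217.9 kJ

2217.9


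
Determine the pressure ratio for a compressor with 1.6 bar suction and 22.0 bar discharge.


PR = P_high / P_low
PR = 22.0 / 1.6
PR = 13.75

13.75
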